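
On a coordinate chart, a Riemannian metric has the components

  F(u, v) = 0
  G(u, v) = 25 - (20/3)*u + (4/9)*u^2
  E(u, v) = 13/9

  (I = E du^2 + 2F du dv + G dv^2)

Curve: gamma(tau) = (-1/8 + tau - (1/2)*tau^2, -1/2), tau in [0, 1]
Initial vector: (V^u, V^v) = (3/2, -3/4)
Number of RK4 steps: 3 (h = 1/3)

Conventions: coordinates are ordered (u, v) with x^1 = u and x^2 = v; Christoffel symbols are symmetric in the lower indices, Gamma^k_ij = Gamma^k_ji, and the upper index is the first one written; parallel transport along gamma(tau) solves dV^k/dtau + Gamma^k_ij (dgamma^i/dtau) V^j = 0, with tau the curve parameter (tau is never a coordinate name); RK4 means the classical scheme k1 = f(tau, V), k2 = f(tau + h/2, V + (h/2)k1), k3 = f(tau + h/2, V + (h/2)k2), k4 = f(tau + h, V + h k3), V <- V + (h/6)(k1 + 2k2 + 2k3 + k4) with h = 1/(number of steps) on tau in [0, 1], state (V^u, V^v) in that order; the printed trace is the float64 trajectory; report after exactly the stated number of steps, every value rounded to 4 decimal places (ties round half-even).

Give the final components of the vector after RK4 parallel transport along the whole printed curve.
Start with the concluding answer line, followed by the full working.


Answer: V^u = 1.5000, V^v = -0.8026

gamma'(tau) = (1 - tau, 0); f(tau, V)^k = -Gamma^k_ij(gamma(tau)) gamma'^i(tau) V^j; h = 1/3; intermediate values shown to 6 dp
curve data and Christoffel symbols at the stage parameters:
  tau = 0.000000: gamma = (-0.125000, -0.500000), gamma' = (1.000000, 0.000000); Gamma_uuu = 0.000000, Gamma_uuv = 0.000000, Gamma_uvv = 2.346154, Gamma_vuu = 0.000000, Gamma_vuv = -0.131148, Gamma_vvv = 0.000000
  tau = 0.166667: gamma = (0.027778, -0.500000), gamma' = (0.833333, 0.000000); Gamma_uuu = 0.000000, Gamma_uuv = 0.000000, Gamma_uvv = 2.299145, Gamma_vuu = 0.000000, Gamma_vuv = -0.133829, Gamma_vvv = 0.000000
  tau = 0.333333: gamma = (0.152778, -0.500000), gamma' = (0.666667, 0.000000); Gamma_uuu = 0.000000, Gamma_uuv = 0.000000, Gamma_uvv = 2.260684, Gamma_vuu = 0.000000, Gamma_vuv = -0.136106, Gamma_vvv = 0.000000
  tau = 0.500000: gamma = (0.250000, -0.500000), gamma' = (0.500000, 0.000000); Gamma_uuu = 0.000000, Gamma_uuv = 0.000000, Gamma_uvv = 2.230769, Gamma_vuu = 0.000000, Gamma_vuv = -0.137931, Gamma_vvv = 0.000000
  tau = 0.666667: gamma = (0.319444, -0.500000), gamma' = (0.333333, 0.000000); Gamma_uuu = 0.000000, Gamma_uuv = 0.000000, Gamma_uvv = 2.209402, Gamma_vuu = 0.000000, Gamma_vuv = -0.139265, Gamma_vvv = 0.000000
  tau = 0.833333: gamma = (0.361111, -0.500000), gamma' = (0.166667, 0.000000); Gamma_uuu = 0.000000, Gamma_uuv = 0.000000, Gamma_uvv = 2.196581, Gamma_vuu = 0.000000, Gamma_vuv = -0.140078, Gamma_vvv = 0.000000
  tau = 1.000000: gamma = (0.375000, -0.500000), gamma' = (0.000000, 0.000000); Gamma_uuu = 0.000000, Gamma_uuv = 0.000000, Gamma_uvv = 2.192308, Gamma_vuu = 0.000000, Gamma_vuv = -0.140351, Gamma_vvv = 0.000000
step 0: V^u = 1.5000, V^v = -0.7500
step 1: k1 = (0.000000, -0.098361), k2 = (0.000000, -0.085471), k3 = (0.000000, -0.085232), k4 = (0.000000, -0.070631); V <- V + (h/6)(k1 + 2k2 + 2k3 + k4): V^u = 1.5000, V^v = -0.7784
step 2: k1 = (0.000000, -0.070626), k2 = (0.000000, -0.054491), k3 = (0.000000, -0.054306), k4 = (0.000000, -0.036973); V <- V + (h/6)(k1 + 2k2 + 2k3 + k4): V^u = 1.5000, V^v = -0.7964
step 3: k1 = (0.000000, -0.036971), k2 = (0.000000, -0.018737), k3 = (0.000000, -0.018666), k4 = (0.000000, 0.000000); V <- V + (h/6)(k1 + 2k2 + 2k3 + k4): V^u = 1.5000, V^v = -0.8026


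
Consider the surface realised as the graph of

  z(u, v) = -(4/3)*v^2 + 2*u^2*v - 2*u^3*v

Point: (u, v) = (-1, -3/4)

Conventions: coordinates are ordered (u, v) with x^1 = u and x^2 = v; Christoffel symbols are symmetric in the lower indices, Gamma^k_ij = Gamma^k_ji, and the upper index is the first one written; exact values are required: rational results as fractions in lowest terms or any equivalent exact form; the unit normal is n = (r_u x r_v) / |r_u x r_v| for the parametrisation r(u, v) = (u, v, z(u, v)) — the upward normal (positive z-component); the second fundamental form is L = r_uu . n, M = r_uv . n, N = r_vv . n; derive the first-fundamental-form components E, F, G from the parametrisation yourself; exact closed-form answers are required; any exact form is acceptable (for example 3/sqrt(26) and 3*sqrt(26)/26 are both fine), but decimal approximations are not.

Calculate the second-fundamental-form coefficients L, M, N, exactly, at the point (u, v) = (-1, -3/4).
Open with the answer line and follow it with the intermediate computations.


Answer: L = -24*sqrt(373)/373, M = -20*sqrt(373)/373, N = -16*sqrt(373)/1119

z_u = 15/2, z_v = 6, z_uu = -12, z_uv = -10, z_vv = -8/3
E = 229/4, F = 45, G = 37; answer radicand W^2 = 373/4
unnormalised second-form numerators: l = -12, m = -10, n = -8/3; L = l/sqrt(373/4), and similarly M = m/sqrt(W^2), N = n/sqrt(W^2)


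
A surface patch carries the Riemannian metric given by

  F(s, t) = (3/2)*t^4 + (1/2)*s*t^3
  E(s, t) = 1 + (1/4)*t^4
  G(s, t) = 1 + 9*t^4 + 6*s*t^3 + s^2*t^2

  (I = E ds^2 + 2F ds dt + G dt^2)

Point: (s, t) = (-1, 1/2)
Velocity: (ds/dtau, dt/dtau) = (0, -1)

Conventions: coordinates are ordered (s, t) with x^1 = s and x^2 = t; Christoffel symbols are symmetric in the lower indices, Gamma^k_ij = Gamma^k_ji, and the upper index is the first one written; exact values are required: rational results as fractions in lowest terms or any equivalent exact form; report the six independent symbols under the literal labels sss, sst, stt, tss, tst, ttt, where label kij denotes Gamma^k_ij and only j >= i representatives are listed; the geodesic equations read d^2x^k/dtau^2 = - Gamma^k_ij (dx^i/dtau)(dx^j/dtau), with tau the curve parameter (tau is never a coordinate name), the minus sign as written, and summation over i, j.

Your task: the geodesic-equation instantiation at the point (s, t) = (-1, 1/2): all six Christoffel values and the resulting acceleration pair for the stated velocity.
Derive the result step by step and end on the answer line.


E = 65/64, F = 1/32, G = 17/16 at the point
E_s = 0, E_t = 1/8, F_s = 1/16, F_t = 3/8, G_s = 1/4, G_t = 1
EG - F^2 = 69/64;  g^inv = (64/69) * [[17/16, -1/32], [-1/32, 65/64]]
first-kind symbols [ij,l] = (1/2)(d_i g_jl + d_j g_il - d_l g_ij): [ss,s] = E_s/2 = 0, [ss,t] = F_s - E_t/2 = 0, [st,s] = E_t/2 = 1/16, [st,t] = G_s/2 = 1/8, [tt,s] = F_t - G_s/2 = 1/4, [tt,t] = G_t/2 = 1/2
Gamma^s_ij = (G*[ij,s] - F*[ij,t])/(EG - F^2), Gamma^t_ij = (E*[ij,t] - F*[ij,s])/(EG - F^2)
Gamma_sss = 0, Gamma_sst = 4/69, Gamma_stt = 16/69, Gamma_tss = 0, Gamma_tst = 8/69, Gamma_ttt = 32/69
d^2s/dtau^2 = -(Gamma_sss*(0)^2 + 2*Gamma_sst*(0)*(-1) + Gamma_stt*(-1)^2) = -16/69
d^2t/dtau^2 = -(Gamma_tss*(0)^2 + 2*Gamma_tst*(0)*(-1) + Gamma_ttt*(-1)^2) = -32/69

Answer: Gamma_sss = 0, Gamma_sst = 4/69, Gamma_stt = 16/69, Gamma_tss = 0, Gamma_tst = 8/69, Gamma_ttt = 32/69; accelerations (d^2s/dtau^2, d^2t/dtau^2) = (-16/69, -32/69)


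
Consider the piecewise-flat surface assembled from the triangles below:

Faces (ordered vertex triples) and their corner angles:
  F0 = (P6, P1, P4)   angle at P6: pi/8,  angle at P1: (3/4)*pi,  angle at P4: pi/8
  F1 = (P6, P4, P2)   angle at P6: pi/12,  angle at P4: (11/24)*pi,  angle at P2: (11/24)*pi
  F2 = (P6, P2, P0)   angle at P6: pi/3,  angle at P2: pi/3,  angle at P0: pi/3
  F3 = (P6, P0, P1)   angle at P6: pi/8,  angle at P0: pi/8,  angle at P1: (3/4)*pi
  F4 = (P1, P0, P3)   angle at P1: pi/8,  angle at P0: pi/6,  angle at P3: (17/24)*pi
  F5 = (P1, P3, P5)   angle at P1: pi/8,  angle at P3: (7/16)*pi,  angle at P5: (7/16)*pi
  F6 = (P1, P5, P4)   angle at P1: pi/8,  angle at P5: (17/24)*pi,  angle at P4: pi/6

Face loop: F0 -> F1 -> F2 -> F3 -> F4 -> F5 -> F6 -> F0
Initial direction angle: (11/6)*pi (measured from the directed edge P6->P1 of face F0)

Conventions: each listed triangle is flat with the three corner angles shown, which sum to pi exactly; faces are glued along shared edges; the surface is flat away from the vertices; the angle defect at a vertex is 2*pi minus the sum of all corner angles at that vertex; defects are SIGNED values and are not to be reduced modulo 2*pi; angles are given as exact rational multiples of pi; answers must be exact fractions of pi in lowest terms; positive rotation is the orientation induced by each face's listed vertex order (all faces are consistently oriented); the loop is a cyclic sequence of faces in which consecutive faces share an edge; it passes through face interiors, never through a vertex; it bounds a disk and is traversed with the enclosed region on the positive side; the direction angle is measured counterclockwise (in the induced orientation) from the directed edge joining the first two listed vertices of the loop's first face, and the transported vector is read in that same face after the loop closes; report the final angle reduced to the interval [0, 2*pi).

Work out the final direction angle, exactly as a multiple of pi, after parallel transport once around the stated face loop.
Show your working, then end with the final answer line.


enclosed vertex P1: corner angles sum to (15/8)*pi, defect = 2*pi - (15/8)*pi = pi/8
enclosed vertex P6: corner angles sum to (2/3)*pi, defect = 2*pi - (2/3)*pi = (4/3)*pi
summing the enclosed defects onto the initial angle, mod 2*pi in the induced orientation:
final angle = (11/6)*pi + (35/24)*pi = (31/24)*pi (mod 2*pi)

Answer: final direction angle = (31/24)*pi


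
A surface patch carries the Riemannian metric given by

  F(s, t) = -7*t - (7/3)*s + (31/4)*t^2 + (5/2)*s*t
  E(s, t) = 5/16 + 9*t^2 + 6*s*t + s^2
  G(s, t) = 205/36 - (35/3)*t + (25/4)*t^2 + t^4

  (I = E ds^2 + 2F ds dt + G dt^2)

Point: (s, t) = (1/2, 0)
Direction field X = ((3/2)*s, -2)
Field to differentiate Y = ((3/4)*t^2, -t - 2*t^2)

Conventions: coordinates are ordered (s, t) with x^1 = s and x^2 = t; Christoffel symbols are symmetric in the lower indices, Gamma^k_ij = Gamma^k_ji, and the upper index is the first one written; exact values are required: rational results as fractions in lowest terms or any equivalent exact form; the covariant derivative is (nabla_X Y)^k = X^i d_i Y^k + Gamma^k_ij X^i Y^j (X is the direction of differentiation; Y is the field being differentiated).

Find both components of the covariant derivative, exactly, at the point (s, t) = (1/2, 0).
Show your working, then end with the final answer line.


E = 9/16, F = -7/6, G = 205/36 at the point
E_s = 1, E_t = 3, F_s = -7/3, F_t = -23/4, G_s = 0, G_t = -35/3
EG - F^2 = 1061/576;  g^inv = (576/1061) * [[205/36, 7/6], [7/6, 9/16]]
first-kind symbols [ij,l] = (1/2)(d_i g_jl + d_j g_il - d_l g_ij): [ss,s] = E_s/2 = 1/2, [ss,t] = F_s - E_t/2 = -23/6, [st,s] = E_t/2 = 3/2, [st,t] = G_s/2 = 0, [tt,s] = F_t - G_s/2 = -23/4, [tt,t] = G_t/2 = -35/6
Gamma^s_ij = (G*[ij,s] - F*[ij,t])/(EG - F^2), Gamma^t_ij = (E*[ij,t] - F*[ij,s])/(EG - F^2)
Gamma_sss = -936/1061, Gamma_sst = 4920/1061, Gamma_stt = -22780/1061, Gamma_tss = -906/1061, Gamma_tst = 1008/1061, Gamma_ttt = -5754/1061
X = (3/4, -2), Y = (0, 0) at the point

Answer: (nabla_X Y)^s = 0, (nabla_X Y)^t = 2


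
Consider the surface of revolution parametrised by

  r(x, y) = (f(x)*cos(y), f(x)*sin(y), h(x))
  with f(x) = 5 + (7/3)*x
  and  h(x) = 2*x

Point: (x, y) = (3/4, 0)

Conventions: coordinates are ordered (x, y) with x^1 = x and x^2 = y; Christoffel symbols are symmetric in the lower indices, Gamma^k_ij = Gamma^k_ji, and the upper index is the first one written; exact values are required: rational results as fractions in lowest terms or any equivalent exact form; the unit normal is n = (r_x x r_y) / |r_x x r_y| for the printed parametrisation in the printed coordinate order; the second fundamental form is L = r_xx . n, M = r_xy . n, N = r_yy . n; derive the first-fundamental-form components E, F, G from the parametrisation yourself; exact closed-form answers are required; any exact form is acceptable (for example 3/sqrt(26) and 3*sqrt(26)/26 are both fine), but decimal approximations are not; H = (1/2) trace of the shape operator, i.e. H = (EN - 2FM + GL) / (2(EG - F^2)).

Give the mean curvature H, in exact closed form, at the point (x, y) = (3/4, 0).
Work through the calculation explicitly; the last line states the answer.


f = 27/4, f' = 7/3, f'' = 0, h' = 2, h'' = 0
E = 85/9, F = 0, G = 729/16; answer radicand W^2 = 85/9
unnormalised second-form numerators: l = 0, m = 0, n = 27/2; L = l/sqrt(85/9), and similarly M = m/sqrt(W^2), N = n/sqrt(W^2)
H = (E*n - 2*F*m + G*l) / (2*(EG - F^2)*sqrt(W^2)); E*n - 2*F*m + G*l = 255/2, EG - F^2 = 6885/16, so H = (4/27)/sqrt(85/9)

Answer: H = 4*sqrt(85)/765


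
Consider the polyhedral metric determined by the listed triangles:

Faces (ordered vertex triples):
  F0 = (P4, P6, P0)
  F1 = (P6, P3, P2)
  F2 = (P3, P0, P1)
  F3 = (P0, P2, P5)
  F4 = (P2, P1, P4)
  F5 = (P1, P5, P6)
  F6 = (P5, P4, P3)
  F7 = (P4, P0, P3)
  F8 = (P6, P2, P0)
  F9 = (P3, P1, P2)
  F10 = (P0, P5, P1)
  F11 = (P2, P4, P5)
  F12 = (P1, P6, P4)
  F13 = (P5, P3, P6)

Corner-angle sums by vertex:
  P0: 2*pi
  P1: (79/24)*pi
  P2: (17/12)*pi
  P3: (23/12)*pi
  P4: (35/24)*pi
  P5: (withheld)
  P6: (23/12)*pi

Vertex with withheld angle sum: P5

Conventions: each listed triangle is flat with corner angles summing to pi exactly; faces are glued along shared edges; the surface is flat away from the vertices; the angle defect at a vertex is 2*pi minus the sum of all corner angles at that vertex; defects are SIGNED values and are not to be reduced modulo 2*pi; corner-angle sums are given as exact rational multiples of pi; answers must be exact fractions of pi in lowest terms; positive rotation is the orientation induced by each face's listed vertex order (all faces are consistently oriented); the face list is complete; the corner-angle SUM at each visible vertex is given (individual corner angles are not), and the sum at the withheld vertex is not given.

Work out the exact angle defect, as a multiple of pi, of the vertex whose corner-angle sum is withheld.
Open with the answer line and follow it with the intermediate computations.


Answer: defect(P5) = 0

V = 7, E = 21, F = 14; chi = V - E + F = 0
Gauss-Bonnet: total defect = 2*pi*chi = 0; visible defects sum to 0


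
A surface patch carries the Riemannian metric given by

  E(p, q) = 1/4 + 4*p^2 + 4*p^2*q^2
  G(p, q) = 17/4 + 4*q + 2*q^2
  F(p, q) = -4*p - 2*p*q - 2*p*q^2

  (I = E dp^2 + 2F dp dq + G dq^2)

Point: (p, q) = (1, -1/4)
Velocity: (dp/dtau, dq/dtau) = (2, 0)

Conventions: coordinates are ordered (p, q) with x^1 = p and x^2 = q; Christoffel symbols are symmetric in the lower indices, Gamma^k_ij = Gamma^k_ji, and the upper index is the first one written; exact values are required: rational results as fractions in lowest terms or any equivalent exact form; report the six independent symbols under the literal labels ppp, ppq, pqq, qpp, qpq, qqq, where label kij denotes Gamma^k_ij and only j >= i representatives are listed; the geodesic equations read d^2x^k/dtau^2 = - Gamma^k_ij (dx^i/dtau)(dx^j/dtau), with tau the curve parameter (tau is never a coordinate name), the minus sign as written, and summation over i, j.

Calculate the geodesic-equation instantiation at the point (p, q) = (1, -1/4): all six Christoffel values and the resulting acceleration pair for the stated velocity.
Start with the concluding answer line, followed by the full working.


Answer: Gamma_ppp = 309/131, Gamma_ppq = -216/131, Gamma_pqq = 132/131, Gamma_qpp = 230/131, Gamma_qpq = -232/131, Gamma_qqq = 200/131; accelerations (d^2p/dtau^2, d^2q/dtau^2) = (-1236/131, -920/131)

E = 9/2, F = -29/8, G = 27/8 at the point
E_p = 17/2, E_q = -2, F_p = -29/8, F_q = -1, G_p = 0, G_q = 3
EG - F^2 = 131/64;  g^inv = (64/131) * [[27/8, 29/8], [29/8, 9/2]]
first-kind symbols [ij,l] = (1/2)(d_i g_jl + d_j g_il - d_l g_ij): [pp,p] = E_p/2 = 17/4, [pp,q] = F_p - E_q/2 = -21/8, [pq,p] = E_q/2 = -1, [pq,q] = G_p/2 = 0, [qq,p] = F_q - G_p/2 = -1, [qq,q] = G_q/2 = 3/2
Gamma^p_ij = (G*[ij,p] - F*[ij,q])/(EG - F^2), Gamma^q_ij = (E*[ij,q] - F*[ij,p])/(EG - F^2)
Gamma_ppp = 309/131, Gamma_ppq = -216/131, Gamma_pqq = 132/131, Gamma_qpp = 230/131, Gamma_qpq = -232/131, Gamma_qqq = 200/131
d^2p/dtau^2 = -(Gamma_ppp*(2)^2 + 2*Gamma_ppq*(2)*(0) + Gamma_pqq*(0)^2) = -1236/131
d^2q/dtau^2 = -(Gamma_qpp*(2)^2 + 2*Gamma_qpq*(2)*(0) + Gamma_qqq*(0)^2) = -920/131


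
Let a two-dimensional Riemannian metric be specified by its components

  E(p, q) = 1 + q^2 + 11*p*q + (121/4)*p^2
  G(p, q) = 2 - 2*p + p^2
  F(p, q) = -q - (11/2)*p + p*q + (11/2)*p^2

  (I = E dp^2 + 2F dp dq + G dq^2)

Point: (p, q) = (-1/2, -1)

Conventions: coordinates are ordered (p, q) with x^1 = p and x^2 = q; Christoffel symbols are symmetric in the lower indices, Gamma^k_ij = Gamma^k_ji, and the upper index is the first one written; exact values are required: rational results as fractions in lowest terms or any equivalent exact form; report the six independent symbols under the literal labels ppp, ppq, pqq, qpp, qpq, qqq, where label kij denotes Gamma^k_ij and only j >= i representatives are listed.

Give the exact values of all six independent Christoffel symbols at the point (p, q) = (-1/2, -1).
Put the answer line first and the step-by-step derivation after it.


Answer: Gamma_ppp = -330/277, Gamma_ppq = -60/277, Gamma_pqq = 0, Gamma_qpp = -132/277, Gamma_qpq = -24/277, Gamma_qqq = 0

E = 241/16, F = 45/8, G = 13/4 at the point
E_p = -165/4, E_q = -15/2, F_p = -12, F_q = -3/2, G_p = -3, G_q = 0
EG - F^2 = 277/16;  g^inv = (16/277) * [[13/4, -45/8], [-45/8, 241/16]]
first-kind symbols [ij,l] = (1/2)(d_i g_jl + d_j g_il - d_l g_ij): [pp,p] = E_p/2 = -165/8, [pp,q] = F_p - E_q/2 = -33/4, [pq,p] = E_q/2 = -15/4, [pq,q] = G_p/2 = -3/2, [qq,p] = F_q - G_p/2 = 0, [qq,q] = G_q/2 = 0
Gamma^p_ij = (G*[ij,p] - F*[ij,q])/(EG - F^2), Gamma^q_ij = (E*[ij,q] - F*[ij,p])/(EG - F^2)


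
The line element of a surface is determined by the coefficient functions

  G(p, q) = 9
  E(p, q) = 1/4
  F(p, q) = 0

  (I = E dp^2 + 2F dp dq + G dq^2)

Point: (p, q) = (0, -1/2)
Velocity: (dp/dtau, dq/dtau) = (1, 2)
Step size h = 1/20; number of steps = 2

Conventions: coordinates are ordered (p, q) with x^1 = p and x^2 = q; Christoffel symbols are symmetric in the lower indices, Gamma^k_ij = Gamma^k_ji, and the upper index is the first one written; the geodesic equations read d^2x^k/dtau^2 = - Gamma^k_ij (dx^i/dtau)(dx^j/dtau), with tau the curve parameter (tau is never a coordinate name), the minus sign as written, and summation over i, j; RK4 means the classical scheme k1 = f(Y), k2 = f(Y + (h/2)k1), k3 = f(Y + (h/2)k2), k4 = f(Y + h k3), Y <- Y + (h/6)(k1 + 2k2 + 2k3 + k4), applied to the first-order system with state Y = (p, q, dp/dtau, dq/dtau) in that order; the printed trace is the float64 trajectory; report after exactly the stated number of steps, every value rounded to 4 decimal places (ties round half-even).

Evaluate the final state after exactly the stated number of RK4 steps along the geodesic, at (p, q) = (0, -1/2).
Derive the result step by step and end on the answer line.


f(Y) = (dp/dtau, dq/dtau, -Gamma^p_ij Y'^i Y'^j, -Gamma^q_ij Y'^i Y'^j) with the Gammas evaluated at the stage position; h = 0.050000; intermediate values shown to 6 dp
step 0: p = 0.0000, q = -0.5000, dp/dtau = 1.0000, dq/dtau = 2.0000
step 1:
  k1: at (p, q) = (0.000000, -0.500000), (dp/dtau, dq/dtau) = (1.000000, 2.000000); Gamma_ppp = 0.000000, Gamma_ppq = 0.000000, Gamma_pqq = 0.000000, Gamma_qpp = 0.000000, Gamma_qpq = 0.000000, Gamma_qqq = 0.000000; k1 = (1.000000, 2.000000, 0.000000, 0.000000)
  k2: at (p, q) = (0.025000, -0.450000), (dp/dtau, dq/dtau) = (1.000000, 2.000000); Gamma_ppp = 0.000000, Gamma_ppq = 0.000000, Gamma_pqq = 0.000000, Gamma_qpp = 0.000000, Gamma_qpq = 0.000000, Gamma_qqq = 0.000000; k2 = (1.000000, 2.000000, 0.000000, 0.000000)
  k3: at (p, q) = (0.025000, -0.450000), (dp/dtau, dq/dtau) = (1.000000, 2.000000); Gamma_ppp = 0.000000, Gamma_ppq = 0.000000, Gamma_pqq = 0.000000, Gamma_qpp = 0.000000, Gamma_qpq = 0.000000, Gamma_qqq = 0.000000; k3 = (1.000000, 2.000000, 0.000000, 0.000000)
  k4: at (p, q) = (0.050000, -0.400000), (dp/dtau, dq/dtau) = (1.000000, 2.000000); Gamma_ppp = 0.000000, Gamma_ppq = 0.000000, Gamma_pqq = 0.000000, Gamma_qpp = 0.000000, Gamma_qpq = 0.000000, Gamma_qqq = 0.000000; k4 = (1.000000, 2.000000, 0.000000, 0.000000)
  Y <- Y + (h/6)(k1 + 2k2 + 2k3 + k4): p = 0.0500, q = -0.4000, dp/dtau = 1.0000, dq/dtau = 2.0000
step 2:
  k1: at (p, q) = (0.050000, -0.400000), (dp/dtau, dq/dtau) = (1.000000, 2.000000); Gamma_ppp = 0.000000, Gamma_ppq = 0.000000, Gamma_pqq = 0.000000, Gamma_qpp = 0.000000, Gamma_qpq = 0.000000, Gamma_qqq = 0.000000; k1 = (1.000000, 2.000000, 0.000000, 0.000000)
  k2: at (p, q) = (0.075000, -0.350000), (dp/dtau, dq/dtau) = (1.000000, 2.000000); Gamma_ppp = 0.000000, Gamma_ppq = 0.000000, Gamma_pqq = 0.000000, Gamma_qpp = 0.000000, Gamma_qpq = 0.000000, Gamma_qqq = 0.000000; k2 = (1.000000, 2.000000, 0.000000, 0.000000)
  k3: at (p, q) = (0.075000, -0.350000), (dp/dtau, dq/dtau) = (1.000000, 2.000000); Gamma_ppp = 0.000000, Gamma_ppq = 0.000000, Gamma_pqq = 0.000000, Gamma_qpp = 0.000000, Gamma_qpq = 0.000000, Gamma_qqq = 0.000000; k3 = (1.000000, 2.000000, 0.000000, 0.000000)
  k4: at (p, q) = (0.100000, -0.300000), (dp/dtau, dq/dtau) = (1.000000, 2.000000); Gamma_ppp = 0.000000, Gamma_ppq = 0.000000, Gamma_pqq = 0.000000, Gamma_qpp = 0.000000, Gamma_qpq = 0.000000, Gamma_qqq = 0.000000; k4 = (1.000000, 2.000000, 0.000000, 0.000000)
  Y <- Y + (h/6)(k1 + 2k2 + 2k3 + k4): p = 0.1000, q = -0.3000, dp/dtau = 1.0000, dq/dtau = 2.0000

Answer: p = 0.1000, q = -0.3000, dp/dtau = 1.0000, dq/dtau = 2.0000


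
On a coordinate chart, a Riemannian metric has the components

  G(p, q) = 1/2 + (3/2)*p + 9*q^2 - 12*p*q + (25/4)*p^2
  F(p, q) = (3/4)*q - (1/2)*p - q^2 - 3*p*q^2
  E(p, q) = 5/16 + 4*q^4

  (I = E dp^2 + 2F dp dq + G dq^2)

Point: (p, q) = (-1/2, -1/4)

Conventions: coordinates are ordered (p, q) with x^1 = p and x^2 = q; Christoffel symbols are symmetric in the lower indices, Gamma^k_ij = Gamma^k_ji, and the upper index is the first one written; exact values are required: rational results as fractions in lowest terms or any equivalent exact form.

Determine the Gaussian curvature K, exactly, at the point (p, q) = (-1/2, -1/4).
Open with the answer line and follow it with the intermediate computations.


Answer: K = -143872/4563

E = 21/64, F = 3/32, G = 3/8, EG - F^2 = 117/1024 at the point
E_p = 0, E_q = -1/4, F_p = -11/16, F_q = 1/2, G_p = -7/4, G_q = 3/2
E_qq = 3, F_pq = 3/2, G_pp = 25/2
Brioschi: K = (det M1 - det M2) / (EG - F^2)^2 with the standard first/second-derivative matrices M1, M2.
M1 = [[-E_qq/2 + F_pq - G_pp/2, E_p/2, F_p - E_q/2], [F_q - G_p/2, E, F], [G_q/2, F, G]] = [[-25/4, 0, -9/16], [11/8, 21/64, 3/32], [3/4, 3/32, 3/8]]; det M1 = -2655/4096
M2 = [[0, E_q/2, G_p/2], [E_q/2, E, F], [G_p/2, F, G]] = [[0, -1/8, -7/8], [-1/8, 21/64, 3/32], [-7/8, 3/32, 3/8]]; det M2 = -969/4096
det M1 - det M2 = -843/2048; K = -843/2048 / (117/1024)^2 = -143872/4563


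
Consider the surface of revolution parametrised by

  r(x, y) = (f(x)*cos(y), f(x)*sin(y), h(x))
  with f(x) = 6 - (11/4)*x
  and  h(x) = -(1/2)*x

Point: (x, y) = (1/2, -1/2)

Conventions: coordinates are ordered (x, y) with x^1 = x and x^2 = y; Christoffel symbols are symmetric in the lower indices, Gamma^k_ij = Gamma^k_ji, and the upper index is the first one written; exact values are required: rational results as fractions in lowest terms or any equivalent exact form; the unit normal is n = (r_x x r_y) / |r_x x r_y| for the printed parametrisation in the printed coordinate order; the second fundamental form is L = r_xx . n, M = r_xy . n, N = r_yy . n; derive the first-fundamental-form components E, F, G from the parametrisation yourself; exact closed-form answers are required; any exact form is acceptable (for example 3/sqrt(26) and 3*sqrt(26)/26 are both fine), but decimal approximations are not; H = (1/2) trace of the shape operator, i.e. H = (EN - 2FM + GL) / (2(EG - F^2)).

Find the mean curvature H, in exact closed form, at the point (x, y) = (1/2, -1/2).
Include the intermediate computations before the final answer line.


f = 37/8, f' = -11/4, f'' = 0, h' = -1/2, h'' = 0
E = 125/16, F = 0, G = 1369/64; answer radicand W^2 = 125/16
unnormalised second-form numerators: l = 0, m = 0, n = -37/16; L = l/sqrt(125/16), and similarly M = m/sqrt(W^2), N = n/sqrt(W^2)
H = (E*n - 2*F*m + G*l) / (2*(EG - F^2)*sqrt(W^2)); E*n - 2*F*m + G*l = -4625/256, EG - F^2 = 171125/1024, so H = (-2/37)/sqrt(125/16)

Answer: H = -8*sqrt(5)/925


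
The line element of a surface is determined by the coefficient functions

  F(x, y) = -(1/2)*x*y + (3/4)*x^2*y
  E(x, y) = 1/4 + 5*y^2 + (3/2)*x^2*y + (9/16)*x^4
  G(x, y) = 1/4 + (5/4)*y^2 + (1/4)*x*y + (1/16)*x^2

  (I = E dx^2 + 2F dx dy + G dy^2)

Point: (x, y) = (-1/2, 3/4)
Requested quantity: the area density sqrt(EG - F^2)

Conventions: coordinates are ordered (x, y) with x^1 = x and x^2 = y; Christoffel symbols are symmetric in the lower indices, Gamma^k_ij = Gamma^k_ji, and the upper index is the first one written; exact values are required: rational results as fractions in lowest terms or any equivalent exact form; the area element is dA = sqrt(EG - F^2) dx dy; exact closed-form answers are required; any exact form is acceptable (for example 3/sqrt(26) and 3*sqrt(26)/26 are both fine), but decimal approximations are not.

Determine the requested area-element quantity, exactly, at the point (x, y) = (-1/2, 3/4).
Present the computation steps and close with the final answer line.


E = 865/256, F = 21/64, G = 7/8; EG - F^2 = 11669/4096

Answer: sqrt(EG - F^2) = sqrt(11669)/64


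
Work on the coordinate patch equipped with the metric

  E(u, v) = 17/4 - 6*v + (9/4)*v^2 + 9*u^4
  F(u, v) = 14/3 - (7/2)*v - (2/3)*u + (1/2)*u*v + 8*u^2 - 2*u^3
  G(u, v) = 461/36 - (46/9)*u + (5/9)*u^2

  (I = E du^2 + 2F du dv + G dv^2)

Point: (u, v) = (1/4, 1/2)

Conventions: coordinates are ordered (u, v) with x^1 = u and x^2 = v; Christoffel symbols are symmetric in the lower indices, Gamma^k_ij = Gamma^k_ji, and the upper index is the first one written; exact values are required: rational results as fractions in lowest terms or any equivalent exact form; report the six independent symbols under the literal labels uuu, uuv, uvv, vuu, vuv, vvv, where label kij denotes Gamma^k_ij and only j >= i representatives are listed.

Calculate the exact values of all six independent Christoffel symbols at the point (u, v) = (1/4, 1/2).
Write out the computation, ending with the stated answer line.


E = 473/256, F = 105/32, G = 185/16 at the point
E_u = 9/16, E_v = -15/4, F_u = 77/24, F_v = -27/8, G_u = -29/6, G_v = 0
EG - F^2 = 43405/4096;  g^inv = (4096/43405) * [[185/16, -105/32], [-105/32, 473/256]]
first-kind symbols [ij,l] = (1/2)(d_i g_jl + d_j g_il - d_l g_ij): [uu,u] = E_u/2 = 9/32, [uu,v] = F_u - E_v/2 = 61/12, [uv,u] = E_v/2 = -15/8, [uv,v] = G_u/2 = -29/12, [vv,u] = F_v - G_u/2 = -23/24, [vv,v] = G_v/2 = 0
Gamma^u_ij = (G*[ij,u] - F*[ij,v])/(EG - F^2), Gamma^v_ij = (E*[ij,v] - F*[ij,u])/(EG - F^2)

Answer: Gamma_uuu = -11000/8681, Gamma_uuv = -11264/8681, Gamma_uvv = -27232/26043, Gamma_vuu = 104072/130215, Gamma_vuv = 20732/130215, Gamma_vvv = 2576/8681


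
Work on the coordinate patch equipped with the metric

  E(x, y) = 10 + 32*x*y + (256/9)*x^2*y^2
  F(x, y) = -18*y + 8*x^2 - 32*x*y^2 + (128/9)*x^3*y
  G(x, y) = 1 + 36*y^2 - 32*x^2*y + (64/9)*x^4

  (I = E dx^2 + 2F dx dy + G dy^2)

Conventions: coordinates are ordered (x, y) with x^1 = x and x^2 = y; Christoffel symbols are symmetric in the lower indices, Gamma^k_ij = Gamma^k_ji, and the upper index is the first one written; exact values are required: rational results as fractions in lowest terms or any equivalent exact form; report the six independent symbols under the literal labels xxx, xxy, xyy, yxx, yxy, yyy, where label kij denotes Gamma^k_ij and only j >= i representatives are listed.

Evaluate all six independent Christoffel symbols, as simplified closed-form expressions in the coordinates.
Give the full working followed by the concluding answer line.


E = 10 + 32*x*y + (256/9)*x^2*y^2; F = -18*y + 8*x^2 - 32*x*y^2 + (128/9)*x^3*y; G = 1 + 36*y^2 - 32*x^2*y + (64/9)*x^4
Gamma^k_ij = (1/2) g^{kl} (d_i g_jl + d_j g_il - d_l g_ij), with g^inv = (1/(EG-F^2)) [[G, -F], [-F, E]]
first partials: E_x = 32*y + (512/9)*x*y^2, E_y = 32*x + (512/9)*x^2*y, F_x = 16*x - 32*y^2 + (128/3)*x^2*y, F_y = -18 - 64*x*y + (128/9)*x^3, G_x = -64*x*y + (256/9)*x^3, G_y = 72*y - 32*x^2
D = EG - F^2 = 10 + 36*y^2 + 32*x*y - 32*x^2*y + (256/9)*x^2*y^2 + (64/9)*x^4
expanded: Gamma^x_xx = (G E_x - 2F F_x + F E_y)/(2D), Gamma^x_xy = (G E_y - F G_x)/(2D), Gamma^x_yy = (2G F_y - G G_x - F G_y)/(2D), Gamma^y_xx = (2E F_x - E E_y - F E_x)/(2D), Gamma^y_xy = (E G_x - F E_y)/(2D), Gamma^y_yy = (E G_y - 2F F_y + F G_x)/(2D); substitute and cancel common factors

Answer: Gamma_xxx = (128*x*y^2 + 72*y)/(32*x^4 + 128*x^2*y^2 - 144*x^2*y + 144*x*y + 162*y^2 + 45), Gamma_xxy = (128*x^2*y + 72*x)/(32*x^4 + 128*x^2*y^2 - 144*x^2*y + 144*x*y + 162*y^2 + 45), Gamma_xyy = (-144*x*y - 81)/(32*x^4 + 128*x^2*y^2 - 144*x^2*y + 144*x*y + 162*y^2 + 45), Gamma_yxx = (64*x^2*y - 144*y^2)/(32*x^4 + 128*x^2*y^2 - 144*x^2*y + 144*x*y + 162*y^2 + 45), Gamma_yxy = (64*x^3 - 144*x*y)/(32*x^4 + 128*x^2*y^2 - 144*x^2*y + 144*x*y + 162*y^2 + 45), Gamma_yyy = (-72*x^2 + 162*y)/(32*x^4 + 128*x^2*y^2 - 144*x^2*y + 144*x*y + 162*y^2 + 45)


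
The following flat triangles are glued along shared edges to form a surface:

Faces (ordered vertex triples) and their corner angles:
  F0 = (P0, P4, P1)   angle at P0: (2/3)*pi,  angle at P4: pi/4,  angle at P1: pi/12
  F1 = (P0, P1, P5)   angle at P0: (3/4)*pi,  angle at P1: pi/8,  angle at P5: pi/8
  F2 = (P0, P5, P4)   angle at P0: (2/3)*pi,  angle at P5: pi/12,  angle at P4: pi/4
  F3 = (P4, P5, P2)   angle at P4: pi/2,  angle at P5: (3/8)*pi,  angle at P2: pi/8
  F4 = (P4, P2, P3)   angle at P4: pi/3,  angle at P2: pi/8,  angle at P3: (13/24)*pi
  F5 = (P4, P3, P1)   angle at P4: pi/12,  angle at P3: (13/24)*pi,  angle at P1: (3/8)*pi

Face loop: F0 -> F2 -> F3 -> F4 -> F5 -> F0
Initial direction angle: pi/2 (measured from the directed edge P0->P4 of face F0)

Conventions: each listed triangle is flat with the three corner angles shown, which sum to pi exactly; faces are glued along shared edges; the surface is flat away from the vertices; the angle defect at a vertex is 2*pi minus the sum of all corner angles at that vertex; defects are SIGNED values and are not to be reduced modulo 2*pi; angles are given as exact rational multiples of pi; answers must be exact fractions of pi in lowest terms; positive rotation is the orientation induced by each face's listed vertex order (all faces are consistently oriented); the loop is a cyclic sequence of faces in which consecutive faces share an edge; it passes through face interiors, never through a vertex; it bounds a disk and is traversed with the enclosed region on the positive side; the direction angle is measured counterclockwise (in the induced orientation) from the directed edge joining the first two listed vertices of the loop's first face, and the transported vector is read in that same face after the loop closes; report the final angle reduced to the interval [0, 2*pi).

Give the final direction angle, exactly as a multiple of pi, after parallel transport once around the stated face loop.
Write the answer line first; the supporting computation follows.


Answer: final direction angle = (13/12)*pi

enclosed vertex P4: corner angles sum to (17/12)*pi, defect = 2*pi - (17/12)*pi = (7/12)*pi
by Gauss-Bonnet the loop rotates the vector by the enclosed defect sum (positive orientation, mod 2*pi)
final angle = pi/2 + (7/12)*pi = (13/12)*pi (mod 2*pi)


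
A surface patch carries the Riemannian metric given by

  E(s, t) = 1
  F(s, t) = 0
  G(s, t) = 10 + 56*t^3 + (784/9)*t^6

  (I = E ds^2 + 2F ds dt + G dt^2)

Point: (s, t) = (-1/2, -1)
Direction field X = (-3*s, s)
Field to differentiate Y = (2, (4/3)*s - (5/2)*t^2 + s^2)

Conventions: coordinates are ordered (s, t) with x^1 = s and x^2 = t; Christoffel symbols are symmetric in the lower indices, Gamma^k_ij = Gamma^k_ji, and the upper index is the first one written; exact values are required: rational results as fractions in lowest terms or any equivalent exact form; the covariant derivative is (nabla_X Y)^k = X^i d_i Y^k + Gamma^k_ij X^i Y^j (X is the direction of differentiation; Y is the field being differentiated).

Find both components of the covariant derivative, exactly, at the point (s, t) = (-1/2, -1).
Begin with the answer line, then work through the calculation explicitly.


Answer: (nabla_X Y)^s = 0, (nabla_X Y)^t = -1227/148

E = 1, F = 0, G = 370/9 at the point
E_s = 0, E_t = 0, F_s = 0, F_t = 0, G_s = 0, G_t = -1064/3
EG - F^2 = 370/9;  g^inv = (9/370) * [[370/9, 0], [0, 1]]
first-kind symbols [ij,l] = (1/2)(d_i g_jl + d_j g_il - d_l g_ij): [ss,s] = E_s/2 = 0, [ss,t] = F_s - E_t/2 = 0, [st,s] = E_t/2 = 0, [st,t] = G_s/2 = 0, [tt,s] = F_t - G_s/2 = 0, [tt,t] = G_t/2 = -532/3
Gamma^s_ij = (G*[ij,s] - F*[ij,t])/(EG - F^2), Gamma^t_ij = (E*[ij,t] - F*[ij,s])/(EG - F^2)
Gamma_sss = 0, Gamma_sst = 0, Gamma_stt = 0, Gamma_tss = 0, Gamma_tst = 0, Gamma_ttt = -798/185
X = (3/2, -1/2), Y = (2, -35/12) at the point


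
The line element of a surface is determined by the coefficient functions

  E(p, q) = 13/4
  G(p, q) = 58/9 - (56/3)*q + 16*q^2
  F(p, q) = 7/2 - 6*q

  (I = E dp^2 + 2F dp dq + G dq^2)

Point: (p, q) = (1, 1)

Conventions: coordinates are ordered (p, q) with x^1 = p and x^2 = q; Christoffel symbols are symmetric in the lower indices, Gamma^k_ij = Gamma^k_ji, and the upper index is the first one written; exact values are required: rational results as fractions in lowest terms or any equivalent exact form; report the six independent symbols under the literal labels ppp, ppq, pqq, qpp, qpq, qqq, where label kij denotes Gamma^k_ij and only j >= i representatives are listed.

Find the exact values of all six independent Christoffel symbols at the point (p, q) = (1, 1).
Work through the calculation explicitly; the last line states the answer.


E = 13/4, F = -5/2, G = 34/9 at the point
E_p = 0, E_q = 0, F_p = 0, F_q = -6, G_p = 0, G_q = 40/3
EG - F^2 = 217/36;  g^inv = (36/217) * [[34/9, 5/2], [5/2, 13/4]]
first-kind symbols [ij,l] = (1/2)(d_i g_jl + d_j g_il - d_l g_ij): [pp,p] = E_p/2 = 0, [pp,q] = F_p - E_q/2 = 0, [pq,p] = E_q/2 = 0, [pq,q] = G_p/2 = 0, [qq,p] = F_q - G_p/2 = -6, [qq,q] = G_q/2 = 20/3
Gamma^p_ij = (G*[ij,p] - F*[ij,q])/(EG - F^2), Gamma^q_ij = (E*[ij,q] - F*[ij,p])/(EG - F^2)

Answer: Gamma_ppp = 0, Gamma_ppq = 0, Gamma_pqq = -216/217, Gamma_qpp = 0, Gamma_qpq = 0, Gamma_qqq = 240/217


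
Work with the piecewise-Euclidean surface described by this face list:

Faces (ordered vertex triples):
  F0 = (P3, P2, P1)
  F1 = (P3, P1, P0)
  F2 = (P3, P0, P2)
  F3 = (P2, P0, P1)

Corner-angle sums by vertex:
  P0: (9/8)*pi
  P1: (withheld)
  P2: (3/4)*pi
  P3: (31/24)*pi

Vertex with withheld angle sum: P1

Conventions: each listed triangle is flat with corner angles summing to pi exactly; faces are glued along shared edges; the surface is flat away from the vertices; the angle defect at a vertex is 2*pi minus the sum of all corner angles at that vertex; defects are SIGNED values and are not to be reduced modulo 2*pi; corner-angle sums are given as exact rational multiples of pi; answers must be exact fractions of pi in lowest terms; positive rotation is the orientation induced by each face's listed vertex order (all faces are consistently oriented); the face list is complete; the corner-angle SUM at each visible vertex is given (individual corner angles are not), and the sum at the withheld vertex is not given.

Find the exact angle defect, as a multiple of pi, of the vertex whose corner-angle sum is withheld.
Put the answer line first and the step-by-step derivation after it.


Answer: defect(P1) = (7/6)*pi

V = 4, E = 6, F = 4; chi = V - E + F = 2
Gauss-Bonnet: total defect = 2*pi*chi = 4*pi; visible defects sum to (17/6)*pi


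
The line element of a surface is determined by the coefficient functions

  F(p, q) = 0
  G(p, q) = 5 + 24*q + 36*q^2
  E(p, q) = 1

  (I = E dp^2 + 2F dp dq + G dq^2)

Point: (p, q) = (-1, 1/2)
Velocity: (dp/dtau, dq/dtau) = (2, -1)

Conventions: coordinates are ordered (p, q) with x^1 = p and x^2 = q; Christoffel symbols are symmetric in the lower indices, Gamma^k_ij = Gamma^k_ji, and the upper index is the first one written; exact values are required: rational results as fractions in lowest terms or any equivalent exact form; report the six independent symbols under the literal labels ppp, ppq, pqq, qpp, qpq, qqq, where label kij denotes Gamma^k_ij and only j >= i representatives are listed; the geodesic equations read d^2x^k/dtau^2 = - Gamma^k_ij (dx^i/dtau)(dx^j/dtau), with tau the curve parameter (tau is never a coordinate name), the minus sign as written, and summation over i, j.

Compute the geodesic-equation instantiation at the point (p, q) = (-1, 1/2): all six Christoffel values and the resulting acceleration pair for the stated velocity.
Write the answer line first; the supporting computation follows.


Answer: Gamma_ppp = 0, Gamma_ppq = 0, Gamma_pqq = 0, Gamma_qpp = 0, Gamma_qpq = 0, Gamma_qqq = 15/13; accelerations (d^2p/dtau^2, d^2q/dtau^2) = (0, -15/13)

E = 1, F = 0, G = 26 at the point
E_p = 0, E_q = 0, F_p = 0, F_q = 0, G_p = 0, G_q = 60
EG - F^2 = 26;  g^inv = (1/26) * [[26, 0], [0, 1]]
first-kind symbols [ij,l] = (1/2)(d_i g_jl + d_j g_il - d_l g_ij): [pp,p] = E_p/2 = 0, [pp,q] = F_p - E_q/2 = 0, [pq,p] = E_q/2 = 0, [pq,q] = G_p/2 = 0, [qq,p] = F_q - G_p/2 = 0, [qq,q] = G_q/2 = 30
Gamma^p_ij = (G*[ij,p] - F*[ij,q])/(EG - F^2), Gamma^q_ij = (E*[ij,q] - F*[ij,p])/(EG - F^2)
Gamma_ppp = 0, Gamma_ppq = 0, Gamma_pqq = 0, Gamma_qpp = 0, Gamma_qpq = 0, Gamma_qqq = 15/13
d^2p/dtau^2 = -(Gamma_ppp*(2)^2 + 2*Gamma_ppq*(2)*(-1) + Gamma_pqq*(-1)^2) = 0
d^2q/dtau^2 = -(Gamma_qpp*(2)^2 + 2*Gamma_qpq*(2)*(-1) + Gamma_qqq*(-1)^2) = -15/13


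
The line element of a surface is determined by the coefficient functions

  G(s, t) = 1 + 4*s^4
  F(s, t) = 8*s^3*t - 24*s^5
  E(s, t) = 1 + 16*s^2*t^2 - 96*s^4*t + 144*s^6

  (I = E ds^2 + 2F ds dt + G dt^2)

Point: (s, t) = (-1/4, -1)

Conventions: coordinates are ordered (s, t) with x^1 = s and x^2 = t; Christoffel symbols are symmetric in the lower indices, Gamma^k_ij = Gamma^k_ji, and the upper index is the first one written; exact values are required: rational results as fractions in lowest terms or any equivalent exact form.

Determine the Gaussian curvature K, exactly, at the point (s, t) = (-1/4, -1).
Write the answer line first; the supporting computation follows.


Answer: K = -65536/385641

E = 617/256, F = 19/128, G = 65/64, EG - F^2 = 621/256 at the point
E_s = -475/32, E_t = -19/8, F_s = -63/32, F_t = -1/8, G_s = -1/4, G_t = 0
E_tt = 2, F_st = 3/2, G_ss = 3
Using the Brioschi determinant formula for K from the metric derivatives:
M1 = [[-E_tt/2 + F_st - G_ss/2, E_s/2, F_s - E_t/2], [F_t - G_s/2, E, F], [G_t/2, F, G]] = [[-1, -475/64, -25/32], [0, 617/256, 19/128], [0, 19/128, 65/64]]; det M1 = -621/256
M2 = [[0, E_t/2, G_s/2], [E_t/2, E, F], [G_s/2, F, G]] = [[0, -19/16, -1/8], [-19/16, 617/256, 19/128], [-1/8, 19/128, 65/64]]; det M2 = -365/256
det M1 - det M2 = -1; K = -1 / (621/256)^2 = -65536/385641


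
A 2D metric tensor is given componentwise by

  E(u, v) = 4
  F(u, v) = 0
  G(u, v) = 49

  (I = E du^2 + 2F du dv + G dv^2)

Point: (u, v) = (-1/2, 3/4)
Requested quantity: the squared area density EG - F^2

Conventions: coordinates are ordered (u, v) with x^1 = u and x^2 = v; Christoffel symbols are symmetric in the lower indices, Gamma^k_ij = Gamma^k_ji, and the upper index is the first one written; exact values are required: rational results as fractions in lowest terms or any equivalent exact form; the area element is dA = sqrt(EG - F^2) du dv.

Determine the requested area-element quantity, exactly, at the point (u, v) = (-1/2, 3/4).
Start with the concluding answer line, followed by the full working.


Answer: EG - F^2 = 196

E = 4, F = 0, G = 49; EG - F^2 = 196


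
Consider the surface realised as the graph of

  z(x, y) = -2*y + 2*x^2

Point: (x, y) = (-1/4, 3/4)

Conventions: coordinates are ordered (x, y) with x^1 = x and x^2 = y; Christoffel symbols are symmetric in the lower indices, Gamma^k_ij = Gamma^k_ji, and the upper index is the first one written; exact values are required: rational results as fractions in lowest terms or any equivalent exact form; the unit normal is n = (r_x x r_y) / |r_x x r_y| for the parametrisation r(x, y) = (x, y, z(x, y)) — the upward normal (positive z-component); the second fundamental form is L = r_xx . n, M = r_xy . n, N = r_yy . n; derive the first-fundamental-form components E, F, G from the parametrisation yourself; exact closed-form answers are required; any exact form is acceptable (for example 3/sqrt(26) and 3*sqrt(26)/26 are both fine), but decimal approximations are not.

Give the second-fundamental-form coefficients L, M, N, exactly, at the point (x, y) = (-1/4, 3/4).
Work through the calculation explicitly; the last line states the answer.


z_x = -1, z_y = -2, z_xx = 4, z_xy = 0, z_yy = 0
E = 2, F = 2, G = 5; answer radicand W^2 = 6
unnormalised second-form numerators: l = 4, m = 0, n = 0; L = l/sqrt(6), and similarly M = m/sqrt(W^2), N = n/sqrt(W^2)

Answer: L = 2*sqrt(6)/3, M = 0, N = 0
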